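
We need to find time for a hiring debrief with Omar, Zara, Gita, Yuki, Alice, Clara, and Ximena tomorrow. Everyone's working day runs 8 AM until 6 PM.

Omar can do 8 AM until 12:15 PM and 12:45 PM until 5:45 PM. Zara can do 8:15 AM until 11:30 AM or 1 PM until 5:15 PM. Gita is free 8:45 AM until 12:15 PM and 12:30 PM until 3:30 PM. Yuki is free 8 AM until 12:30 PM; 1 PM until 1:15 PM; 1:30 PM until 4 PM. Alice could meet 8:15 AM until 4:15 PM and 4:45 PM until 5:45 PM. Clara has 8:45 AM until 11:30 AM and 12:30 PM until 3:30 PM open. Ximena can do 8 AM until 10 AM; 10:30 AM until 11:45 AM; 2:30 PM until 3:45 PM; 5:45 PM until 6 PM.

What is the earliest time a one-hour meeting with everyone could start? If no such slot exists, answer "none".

Omar ∩ Zara: 08:15-11:30, 13:00-17:15.
Omar ∩ Zara ∩ Gita: 08:45-11:30, 13:00-15:30.
Omar ∩ Zara ∩ Gita ∩ Yuki: 08:45-11:30, 13:00-13:15, 13:30-15:30.
Omar ∩ Zara ∩ Gita ∩ Yuki ∩ Alice: 08:45-11:30, 13:00-13:15, 13:30-15:30.
Omar ∩ Zara ∩ Gita ∩ Yuki ∩ Alice ∩ Clara: 08:45-11:30, 13:00-13:15, 13:30-15:30.
Omar ∩ Zara ∩ Gita ∩ Yuki ∩ Alice ∩ Clara ∩ Ximena: 08:45-10:00, 10:30-11:30, 14:30-15:30.
Those are the intersection windows.
The first common window of at least 60 minutes is 08:45-10:00, so the earliest start is 08:45.

08:45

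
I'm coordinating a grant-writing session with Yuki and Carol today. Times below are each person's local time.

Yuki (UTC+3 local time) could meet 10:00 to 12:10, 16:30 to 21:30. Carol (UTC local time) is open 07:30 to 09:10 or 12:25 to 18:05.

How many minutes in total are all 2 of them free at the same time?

375

Yuki in UTC: 07:00-09:10, 13:30-18:30 (subtract 3h to convert from UTC+3).
Carol in UTC: 07:30-09:10, 12:25-18:05.
Yuki ∩ Carol: 07:30-09:10, 13:30-18:05.
So the common availability across everyone is 07:30-09:10, 13:30-18:05.
Summing the common windows: 100 + 275 = 375 minutes.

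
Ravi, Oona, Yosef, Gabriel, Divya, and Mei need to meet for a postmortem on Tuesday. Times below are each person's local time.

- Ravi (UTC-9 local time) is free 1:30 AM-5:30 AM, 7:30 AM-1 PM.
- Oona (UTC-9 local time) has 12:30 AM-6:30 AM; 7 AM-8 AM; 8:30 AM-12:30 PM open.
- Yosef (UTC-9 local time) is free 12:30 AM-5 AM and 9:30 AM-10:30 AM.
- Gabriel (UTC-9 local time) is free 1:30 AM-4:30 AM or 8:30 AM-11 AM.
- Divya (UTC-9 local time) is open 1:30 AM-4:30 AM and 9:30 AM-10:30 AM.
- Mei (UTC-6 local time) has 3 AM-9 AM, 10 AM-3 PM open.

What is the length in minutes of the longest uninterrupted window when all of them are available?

180

Ravi in UTC: 10:30-14:30, 16:30-22:00 (add 9h to convert from UTC-9).
Oona in UTC: 09:30-15:30, 16:00-17:00, 17:30-21:30 (add 9h to convert from UTC-9).
Yosef in UTC: 09:30-14:00, 18:30-19:30 (add 9h to convert from UTC-9).
Gabriel in UTC: 10:30-13:30, 17:30-20:00 (add 9h to convert from UTC-9).
Divya in UTC: 10:30-13:30, 18:30-19:30 (add 9h to convert from UTC-9).
Mei in UTC: 09:00-15:00, 16:00-21:00 (add 6h to convert from UTC-6).
Ravi ∩ Oona: 10:30-14:30, 16:30-17:00, 17:30-21:30.
Ravi ∩ Oona ∩ Yosef: 10:30-14:00, 18:30-19:30.
Ravi ∩ Oona ∩ Yosef ∩ Gabriel: 10:30-13:30, 18:30-19:30.
Ravi ∩ Oona ∩ Yosef ∩ Gabriel ∩ Divya: 10:30-13:30, 18:30-19:30.
Ravi ∩ Oona ∩ Yosef ∩ Gabriel ∩ Divya ∩ Mei: 10:30-13:30, 18:30-19:30.
The longest is 10:30-13:30 at 180 minutes.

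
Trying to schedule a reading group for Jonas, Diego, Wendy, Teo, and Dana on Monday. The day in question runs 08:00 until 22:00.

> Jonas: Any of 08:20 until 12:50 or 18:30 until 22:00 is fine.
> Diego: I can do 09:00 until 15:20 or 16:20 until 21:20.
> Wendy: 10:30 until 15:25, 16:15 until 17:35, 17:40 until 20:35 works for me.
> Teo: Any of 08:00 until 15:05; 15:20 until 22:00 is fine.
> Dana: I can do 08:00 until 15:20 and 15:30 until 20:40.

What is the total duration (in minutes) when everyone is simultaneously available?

265

Jonas ∩ Diego: 09:00-12:50, 18:30-21:20.
Jonas ∩ Diego ∩ Wendy: 10:30-12:50, 18:30-20:35.
Jonas ∩ Diego ∩ Wendy ∩ Teo: 10:30-12:50, 18:30-20:35.
Jonas ∩ Diego ∩ Wendy ∩ Teo ∩ Dana: 10:30-12:50, 18:30-20:35.
So the common availability across everyone is 10:30-12:50, 18:30-20:35.
Summing the common windows: 140 + 125 = 265 minutes.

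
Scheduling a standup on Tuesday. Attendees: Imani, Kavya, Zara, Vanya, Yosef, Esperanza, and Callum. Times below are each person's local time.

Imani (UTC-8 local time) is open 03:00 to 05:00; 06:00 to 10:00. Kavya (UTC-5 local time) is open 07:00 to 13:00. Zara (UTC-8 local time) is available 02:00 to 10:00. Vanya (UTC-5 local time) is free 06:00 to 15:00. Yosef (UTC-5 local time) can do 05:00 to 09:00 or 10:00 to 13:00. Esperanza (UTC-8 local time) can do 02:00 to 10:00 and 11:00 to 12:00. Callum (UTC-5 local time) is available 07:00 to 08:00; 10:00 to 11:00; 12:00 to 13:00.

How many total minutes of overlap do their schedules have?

180

Imani in UTC: 11:00-13:00, 14:00-18:00 (add 8h to convert from UTC-8).
Kavya in UTC: 12:00-18:00 (add 5h to convert from UTC-5).
Zara in UTC: 10:00-18:00 (add 8h to convert from UTC-8).
Vanya in UTC: 11:00-20:00 (add 5h to convert from UTC-5).
Yosef in UTC: 10:00-14:00, 15:00-18:00 (add 5h to convert from UTC-5).
Esperanza in UTC: 10:00-18:00, 19:00-20:00 (add 8h to convert from UTC-8).
Callum in UTC: 12:00-13:00, 15:00-16:00, 17:00-18:00 (add 5h to convert from UTC-5).
Imani ∩ Kavya: 12:00-13:00, 14:00-18:00.
Imani ∩ Kavya ∩ Zara: 12:00-13:00, 14:00-18:00.
Imani ∩ Kavya ∩ Zara ∩ Vanya: 12:00-13:00, 14:00-18:00.
Imani ∩ Kavya ∩ Zara ∩ Vanya ∩ Yosef: 12:00-13:00, 15:00-18:00.
Imani ∩ Kavya ∩ Zara ∩ Vanya ∩ Yosef ∩ Esperanza: 12:00-13:00, 15:00-18:00.
Imani ∩ Kavya ∩ Zara ∩ Vanya ∩ Yosef ∩ Esperanza ∩ Callum: 12:00-13:00, 15:00-16:00, 17:00-18:00.
Summing the common windows: 60 + 60 + 60 = 180 minutes.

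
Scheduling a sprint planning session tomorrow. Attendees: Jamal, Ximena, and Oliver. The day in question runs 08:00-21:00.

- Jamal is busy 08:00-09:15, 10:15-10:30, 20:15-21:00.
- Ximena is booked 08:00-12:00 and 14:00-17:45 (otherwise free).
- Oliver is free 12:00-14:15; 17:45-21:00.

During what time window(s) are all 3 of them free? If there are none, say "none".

Jamal free: 09:15-10:15, 10:30-20:15 (invert busy blocks within the working day).
Ximena free: 12:00-14:00, 17:45-21:00 (invert busy blocks within the working day).
Oliver free: 12:00-14:15, 17:45-21:00.
Jamal ∩ Ximena: 12:00-14:00, 17:45-20:15.
Jamal ∩ Ximena ∩ Oliver: 12:00-14:00, 17:45-20:15.
Those are the intersection windows.

12:00-14:00, 17:45-20:15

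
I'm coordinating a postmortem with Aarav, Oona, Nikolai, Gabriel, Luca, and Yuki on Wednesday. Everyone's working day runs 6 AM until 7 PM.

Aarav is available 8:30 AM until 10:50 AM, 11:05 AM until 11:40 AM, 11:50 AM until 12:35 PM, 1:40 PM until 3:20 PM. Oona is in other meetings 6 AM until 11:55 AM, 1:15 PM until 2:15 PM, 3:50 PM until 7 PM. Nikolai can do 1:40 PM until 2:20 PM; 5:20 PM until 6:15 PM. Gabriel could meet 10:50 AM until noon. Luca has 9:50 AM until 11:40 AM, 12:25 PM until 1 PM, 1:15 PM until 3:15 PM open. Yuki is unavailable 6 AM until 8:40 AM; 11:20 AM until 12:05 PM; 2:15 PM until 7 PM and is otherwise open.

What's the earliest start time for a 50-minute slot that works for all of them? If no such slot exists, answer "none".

Aarav free: 08:30-10:50, 11:05-11:40, 11:50-12:35, 13:40-15:20.
Oona free: 11:55-13:15, 14:15-15:50 (invert busy blocks within the working day).
Nikolai free: 13:40-14:20, 17:20-18:15.
Gabriel free: 10:50-12:00.
Luca free: 09:50-11:40, 12:25-13:00, 13:15-15:15.
Yuki free: 08:40-11:20, 12:05-14:15 (invert busy blocks within the working day).
Aarav ∩ Oona: 11:55-12:35, 14:15-15:20.
Aarav ∩ Oona ∩ Nikolai: 14:15-14:20.
Aarav ∩ Oona ∩ Nikolai ∩ Gabriel: ∅.
Aarav ∩ Oona ∩ Nikolai ∩ Gabriel ∩ Luca: ∅.
Aarav ∩ Oona ∩ Nikolai ∩ Gabriel ∩ Luca ∩ Yuki: ∅.
There is no time when everyone is free.
No common window is at least 50 minutes long.

none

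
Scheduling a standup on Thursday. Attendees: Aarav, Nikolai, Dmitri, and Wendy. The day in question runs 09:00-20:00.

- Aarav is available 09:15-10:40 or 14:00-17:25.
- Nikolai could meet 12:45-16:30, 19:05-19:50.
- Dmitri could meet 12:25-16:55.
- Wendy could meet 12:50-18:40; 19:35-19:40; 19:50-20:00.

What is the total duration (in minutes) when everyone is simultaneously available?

Aarav ∩ Nikolai: 14:00-16:30.
Aarav ∩ Nikolai ∩ Dmitri: 14:00-16:30.
Aarav ∩ Nikolai ∩ Dmitri ∩ Wendy: 14:00-16:30.
That's a single block of 150 minutes.

150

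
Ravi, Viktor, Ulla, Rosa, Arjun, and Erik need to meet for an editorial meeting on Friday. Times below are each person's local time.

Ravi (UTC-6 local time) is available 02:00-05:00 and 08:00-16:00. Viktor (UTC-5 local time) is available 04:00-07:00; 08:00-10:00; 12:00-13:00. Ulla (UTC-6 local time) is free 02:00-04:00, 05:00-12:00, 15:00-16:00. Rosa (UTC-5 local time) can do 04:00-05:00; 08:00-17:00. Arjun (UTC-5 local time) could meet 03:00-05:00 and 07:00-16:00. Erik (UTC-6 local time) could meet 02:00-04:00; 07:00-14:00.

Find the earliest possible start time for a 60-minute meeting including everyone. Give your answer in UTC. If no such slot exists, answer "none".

09:00

Ravi in UTC: 08:00-11:00, 14:00-22:00 (add 6h to convert from UTC-6).
Viktor in UTC: 09:00-12:00, 13:00-15:00, 17:00-18:00 (add 5h to convert from UTC-5).
Ulla in UTC: 08:00-10:00, 11:00-18:00, 21:00-22:00 (add 6h to convert from UTC-6).
Rosa in UTC: 09:00-10:00, 13:00-22:00 (add 5h to convert from UTC-5).
Arjun in UTC: 08:00-10:00, 12:00-21:00 (add 5h to convert from UTC-5).
Erik in UTC: 08:00-10:00, 13:00-20:00 (add 6h to convert from UTC-6).
Ravi ∩ Viktor: 09:00-11:00, 14:00-15:00, 17:00-18:00.
Ravi ∩ Viktor ∩ Ulla: 09:00-10:00, 14:00-15:00, 17:00-18:00.
Ravi ∩ Viktor ∩ Ulla ∩ Rosa: 09:00-10:00, 14:00-15:00, 17:00-18:00.
Ravi ∩ Viktor ∩ Ulla ∩ Rosa ∩ Arjun: 09:00-10:00, 14:00-15:00, 17:00-18:00.
Ravi ∩ Viktor ∩ Ulla ∩ Rosa ∩ Arjun ∩ Erik: 09:00-10:00, 14:00-15:00, 17:00-18:00.
The first common window of at least 60 minutes is 09:00-10:00, so the earliest start is 09:00.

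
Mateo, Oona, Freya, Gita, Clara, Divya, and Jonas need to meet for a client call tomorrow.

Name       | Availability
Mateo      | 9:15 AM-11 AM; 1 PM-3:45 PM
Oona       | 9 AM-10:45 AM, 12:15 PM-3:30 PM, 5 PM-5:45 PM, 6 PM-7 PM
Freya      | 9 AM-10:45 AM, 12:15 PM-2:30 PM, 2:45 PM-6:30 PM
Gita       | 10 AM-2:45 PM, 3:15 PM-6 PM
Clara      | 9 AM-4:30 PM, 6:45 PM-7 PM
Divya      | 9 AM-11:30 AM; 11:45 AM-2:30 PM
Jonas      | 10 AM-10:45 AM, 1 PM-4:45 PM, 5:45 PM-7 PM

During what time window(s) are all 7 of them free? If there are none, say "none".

10:00-10:45, 13:00-14:30

Mateo ∩ Oona: 09:15-10:45, 13:00-15:30.
Mateo ∩ Oona ∩ Freya: 09:15-10:45, 13:00-14:30, 14:45-15:30.
Mateo ∩ Oona ∩ Freya ∩ Gita: 10:00-10:45, 13:00-14:30, 15:15-15:30.
Mateo ∩ Oona ∩ Freya ∩ Gita ∩ Clara: 10:00-10:45, 13:00-14:30, 15:15-15:30.
Mateo ∩ Oona ∩ Freya ∩ Gita ∩ Clara ∩ Divya: 10:00-10:45, 13:00-14:30.
Mateo ∩ Oona ∩ Freya ∩ Gita ∩ Clara ∩ Divya ∩ Jonas: 10:00-10:45, 13:00-14:30.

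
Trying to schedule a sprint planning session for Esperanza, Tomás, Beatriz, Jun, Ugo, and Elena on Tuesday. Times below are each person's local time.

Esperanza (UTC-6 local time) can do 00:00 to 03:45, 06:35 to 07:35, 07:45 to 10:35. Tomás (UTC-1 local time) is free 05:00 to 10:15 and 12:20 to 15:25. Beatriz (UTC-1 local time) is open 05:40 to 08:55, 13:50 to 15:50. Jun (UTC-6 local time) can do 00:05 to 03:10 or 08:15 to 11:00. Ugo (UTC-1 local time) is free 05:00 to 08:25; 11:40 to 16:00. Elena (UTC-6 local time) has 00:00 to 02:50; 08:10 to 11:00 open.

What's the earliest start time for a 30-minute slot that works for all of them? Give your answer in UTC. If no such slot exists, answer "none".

Esperanza in UTC: 06:00-09:45, 12:35-13:35, 13:45-16:35 (add 6h to convert from UTC-6).
Tomás in UTC: 06:00-11:15, 13:20-16:25 (add 1h to convert from UTC-1).
Beatriz in UTC: 06:40-09:55, 14:50-16:50 (add 1h to convert from UTC-1).
Jun in UTC: 06:05-09:10, 14:15-17:00 (add 6h to convert from UTC-6).
Ugo in UTC: 06:00-09:25, 12:40-17:00 (add 1h to convert from UTC-1).
Elena in UTC: 06:00-08:50, 14:10-17:00 (add 6h to convert from UTC-6).
Esperanza ∩ Tomás: 06:00-09:45, 13:20-13:35, 13:45-16:25.
Esperanza ∩ Tomás ∩ Beatriz: 06:40-09:45, 14:50-16:25.
Esperanza ∩ Tomás ∩ Beatriz ∩ Jun: 06:40-09:10, 14:50-16:25.
Esperanza ∩ Tomás ∩ Beatriz ∩ Jun ∩ Ugo: 06:40-09:10, 14:50-16:25.
Esperanza ∩ Tomás ∩ Beatriz ∩ Jun ∩ Ugo ∩ Elena: 06:40-08:50, 14:50-16:25.
The first common window of at least 30 minutes is 06:40-08:50, so the earliest start is 06:40.

06:40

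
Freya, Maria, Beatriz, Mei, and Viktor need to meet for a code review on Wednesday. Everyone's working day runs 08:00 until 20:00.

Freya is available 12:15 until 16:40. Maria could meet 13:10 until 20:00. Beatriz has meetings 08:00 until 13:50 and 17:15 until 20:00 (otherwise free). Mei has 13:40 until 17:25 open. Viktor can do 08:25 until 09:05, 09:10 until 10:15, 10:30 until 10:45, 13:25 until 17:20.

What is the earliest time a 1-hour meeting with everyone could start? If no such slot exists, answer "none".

13:50

Freya free: 12:15-16:40.
Maria free: 13:10-20:00.
Beatriz free: 13:50-17:15 (invert busy blocks within the working day).
Mei free: 13:40-17:25.
Viktor free: 08:25-09:05, 09:10-10:15, 10:30-10:45, 13:25-17:20.
Freya ∩ Maria: 13:10-16:40.
Freya ∩ Maria ∩ Beatriz: 13:50-16:40.
Freya ∩ Maria ∩ Beatriz ∩ Mei: 13:50-16:40.
Freya ∩ Maria ∩ Beatriz ∩ Mei ∩ Viktor: 13:50-16:40.
The first common window of at least 60 minutes is 13:50-16:40, so the earliest start is 13:50.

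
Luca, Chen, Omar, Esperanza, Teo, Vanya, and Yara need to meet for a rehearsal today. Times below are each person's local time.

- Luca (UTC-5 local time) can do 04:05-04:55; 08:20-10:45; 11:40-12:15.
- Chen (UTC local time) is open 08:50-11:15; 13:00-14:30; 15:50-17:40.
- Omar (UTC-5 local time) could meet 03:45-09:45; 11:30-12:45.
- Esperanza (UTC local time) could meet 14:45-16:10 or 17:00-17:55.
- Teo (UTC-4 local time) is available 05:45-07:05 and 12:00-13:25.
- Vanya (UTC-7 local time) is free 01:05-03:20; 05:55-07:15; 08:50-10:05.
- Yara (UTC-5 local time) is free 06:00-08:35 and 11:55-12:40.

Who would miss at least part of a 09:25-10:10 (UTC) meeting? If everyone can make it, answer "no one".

Luca in UTC: 09:05-09:55, 13:20-15:45, 16:40-17:15 (add 5h to convert from UTC-5).
Chen in UTC: 08:50-11:15, 13:00-14:30, 15:50-17:40.
Omar in UTC: 08:45-14:45, 16:30-17:45 (add 5h to convert from UTC-5).
Esperanza in UTC: 14:45-16:10, 17:00-17:55.
Teo in UTC: 09:45-11:05, 16:00-17:25 (add 4h to convert from UTC-4).
Vanya in UTC: 08:05-10:20, 12:55-14:15, 15:50-17:05 (add 7h to convert from UTC-7).
Yara in UTC: 11:00-13:35, 16:55-17:40 (add 5h to convert from UTC-5).
Luca: not fully free for 09:25-10:10. Chen: free for 09:25-10:10. Omar: free for 09:25-10:10. Esperanza: not fully free for 09:25-10:10. Teo: not fully free for 09:25-10:10. Vanya: free for 09:25-10:10. Yara: not fully free for 09:25-10:10.

Esperanza, Luca, Teo, Yara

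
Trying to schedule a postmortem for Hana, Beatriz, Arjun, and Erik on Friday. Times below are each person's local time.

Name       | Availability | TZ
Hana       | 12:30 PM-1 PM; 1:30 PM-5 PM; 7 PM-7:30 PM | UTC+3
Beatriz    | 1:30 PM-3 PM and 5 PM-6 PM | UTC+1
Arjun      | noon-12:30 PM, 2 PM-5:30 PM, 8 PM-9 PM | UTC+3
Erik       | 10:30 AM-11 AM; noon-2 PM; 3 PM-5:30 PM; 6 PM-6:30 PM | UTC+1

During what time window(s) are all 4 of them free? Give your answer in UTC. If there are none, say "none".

12:30-13:00

Hana in UTC: 09:30-10:00, 10:30-14:00, 16:00-16:30 (subtract 3h to convert from UTC+3).
Beatriz in UTC: 12:30-14:00, 16:00-17:00 (subtract 1h to convert from UTC+1).
Arjun in UTC: 09:00-09:30, 11:00-14:30, 17:00-18:00 (subtract 3h to convert from UTC+3).
Erik in UTC: 09:30-10:00, 11:00-13:00, 14:00-16:30, 17:00-17:30 (subtract 1h to convert from UTC+1).
Hana ∩ Beatriz: 12:30-14:00, 16:00-16:30.
Hana ∩ Beatriz ∩ Arjun: 12:30-14:00.
Hana ∩ Beatriz ∩ Arjun ∩ Erik: 12:30-13:00.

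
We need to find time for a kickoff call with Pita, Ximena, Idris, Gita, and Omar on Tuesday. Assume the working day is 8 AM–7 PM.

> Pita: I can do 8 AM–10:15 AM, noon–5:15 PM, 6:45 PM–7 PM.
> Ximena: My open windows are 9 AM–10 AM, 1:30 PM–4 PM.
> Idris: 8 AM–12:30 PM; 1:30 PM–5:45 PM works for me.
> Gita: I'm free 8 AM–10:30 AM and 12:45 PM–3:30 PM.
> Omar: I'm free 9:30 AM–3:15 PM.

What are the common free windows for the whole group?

09:30-10:00, 13:30-15:15

Pita ∩ Ximena: 09:00-10:00, 13:30-16:00.
Pita ∩ Ximena ∩ Idris: 09:00-10:00, 13:30-16:00.
Pita ∩ Ximena ∩ Idris ∩ Gita: 09:00-10:00, 13:30-15:30.
Pita ∩ Ximena ∩ Idris ∩ Gita ∩ Omar: 09:30-10:00, 13:30-15:15.
Those are the intersection windows.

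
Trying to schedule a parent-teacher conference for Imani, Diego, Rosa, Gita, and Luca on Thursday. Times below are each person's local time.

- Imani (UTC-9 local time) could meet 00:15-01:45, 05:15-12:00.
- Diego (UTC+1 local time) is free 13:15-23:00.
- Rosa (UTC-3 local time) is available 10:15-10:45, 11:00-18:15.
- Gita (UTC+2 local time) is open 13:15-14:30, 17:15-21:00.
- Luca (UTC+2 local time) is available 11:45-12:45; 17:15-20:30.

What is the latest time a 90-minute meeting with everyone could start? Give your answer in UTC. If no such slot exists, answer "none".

17:00

Imani in UTC: 09:15-10:45, 14:15-21:00 (add 9h to convert from UTC-9).
Diego in UTC: 12:15-22:00 (subtract 1h to convert from UTC+1).
Rosa in UTC: 13:15-13:45, 14:00-21:15 (add 3h to convert from UTC-3).
Gita in UTC: 11:15-12:30, 15:15-19:00 (subtract 2h to convert from UTC+2).
Luca in UTC: 09:45-10:45, 15:15-18:30 (subtract 2h to convert from UTC+2).
Imani ∩ Diego: 14:15-21:00.
Imani ∩ Diego ∩ Rosa: 14:15-21:00.
Imani ∩ Diego ∩ Rosa ∩ Gita: 15:15-19:00.
Imani ∩ Diego ∩ Rosa ∩ Gita ∩ Luca: 15:15-18:30.
The last common window of at least 90 minutes is 15:15-18:30; a 90-minute meeting can start as late as 17:00 and still end by 18:30.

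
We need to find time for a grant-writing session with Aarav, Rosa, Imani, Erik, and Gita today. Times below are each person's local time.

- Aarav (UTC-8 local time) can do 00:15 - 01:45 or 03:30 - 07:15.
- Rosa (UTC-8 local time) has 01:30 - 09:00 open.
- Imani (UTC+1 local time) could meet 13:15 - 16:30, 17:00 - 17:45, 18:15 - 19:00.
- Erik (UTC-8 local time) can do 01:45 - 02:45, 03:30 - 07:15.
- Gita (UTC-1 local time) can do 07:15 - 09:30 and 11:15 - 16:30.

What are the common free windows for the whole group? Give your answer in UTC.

Aarav in UTC: 08:15-09:45, 11:30-15:15 (add 8h to convert from UTC-8).
Rosa in UTC: 09:30-17:00 (add 8h to convert from UTC-8).
Imani in UTC: 12:15-15:30, 16:00-16:45, 17:15-18:00 (subtract 1h to convert from UTC+1).
Erik in UTC: 09:45-10:45, 11:30-15:15 (add 8h to convert from UTC-8).
Gita in UTC: 08:15-10:30, 12:15-17:30 (add 1h to convert from UTC-1).
Aarav ∩ Rosa: 09:30-09:45, 11:30-15:15.
Aarav ∩ Rosa ∩ Imani: 12:15-15:15.
Aarav ∩ Rosa ∩ Imani ∩ Erik: 12:15-15:15.
Aarav ∩ Rosa ∩ Imani ∩ Erik ∩ Gita: 12:15-15:15.
So the common availability across everyone is 12:15-15:15.

12:15-15:15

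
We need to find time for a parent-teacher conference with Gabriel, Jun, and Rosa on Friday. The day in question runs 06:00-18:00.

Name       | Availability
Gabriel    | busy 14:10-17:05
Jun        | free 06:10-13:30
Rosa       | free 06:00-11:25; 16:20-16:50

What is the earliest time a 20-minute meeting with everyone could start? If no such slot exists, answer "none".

Gabriel free: 06:00-14:10, 17:05-18:00 (invert busy blocks within the working day).
Jun free: 06:10-13:30.
Rosa free: 06:00-11:25, 16:20-16:50.
Gabriel ∩ Jun: 06:10-13:30.
Gabriel ∩ Jun ∩ Rosa: 06:10-11:25.
So the common availability across everyone is 06:10-11:25.
The first common window of at least 20 minutes is 06:10-11:25, so the earliest start is 06:10.

06:10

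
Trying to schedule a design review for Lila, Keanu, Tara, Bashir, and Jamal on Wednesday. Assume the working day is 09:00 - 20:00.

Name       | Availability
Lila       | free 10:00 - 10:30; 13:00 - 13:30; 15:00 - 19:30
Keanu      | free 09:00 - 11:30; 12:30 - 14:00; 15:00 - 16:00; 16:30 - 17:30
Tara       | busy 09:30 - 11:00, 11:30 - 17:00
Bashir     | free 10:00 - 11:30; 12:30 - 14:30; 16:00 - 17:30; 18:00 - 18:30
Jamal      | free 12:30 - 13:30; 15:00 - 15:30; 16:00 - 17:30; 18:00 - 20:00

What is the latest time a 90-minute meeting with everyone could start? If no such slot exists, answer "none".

none

Lila free: 10:00-10:30, 13:00-13:30, 15:00-19:30.
Keanu free: 09:00-11:30, 12:30-14:00, 15:00-16:00, 16:30-17:30.
Tara free: 09:00-09:30, 11:00-11:30, 17:00-20:00 (invert busy blocks within the working day).
Bashir free: 10:00-11:30, 12:30-14:30, 16:00-17:30, 18:00-18:30.
Jamal free: 12:30-13:30, 15:00-15:30, 16:00-17:30, 18:00-20:00.
Lila ∩ Keanu: 10:00-10:30, 13:00-13:30, 15:00-16:00, 16:30-17:30.
Lila ∩ Keanu ∩ Tara: 17:00-17:30.
Lila ∩ Keanu ∩ Tara ∩ Bashir: 17:00-17:30.
Lila ∩ Keanu ∩ Tara ∩ Bashir ∩ Jamal: 17:00-17:30.
No common window is at least 90 minutes long.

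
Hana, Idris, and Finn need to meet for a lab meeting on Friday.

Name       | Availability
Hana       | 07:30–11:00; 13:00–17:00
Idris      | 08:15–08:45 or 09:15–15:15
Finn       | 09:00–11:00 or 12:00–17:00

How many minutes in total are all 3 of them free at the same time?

Hana ∩ Idris: 08:15-08:45, 09:15-11:00, 13:00-15:15.
Hana ∩ Idris ∩ Finn: 09:15-11:00, 13:00-15:15.
Those are the intersection windows.
Summing the common windows: 105 + 135 = 240 minutes.

240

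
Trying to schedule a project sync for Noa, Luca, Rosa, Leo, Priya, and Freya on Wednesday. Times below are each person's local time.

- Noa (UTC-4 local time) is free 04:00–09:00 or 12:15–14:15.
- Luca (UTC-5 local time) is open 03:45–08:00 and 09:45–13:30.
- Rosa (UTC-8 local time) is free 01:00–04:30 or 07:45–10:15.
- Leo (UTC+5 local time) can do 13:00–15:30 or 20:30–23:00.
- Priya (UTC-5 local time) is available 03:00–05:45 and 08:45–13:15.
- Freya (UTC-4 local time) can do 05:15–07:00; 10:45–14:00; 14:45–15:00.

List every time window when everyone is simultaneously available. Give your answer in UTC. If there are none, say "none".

Noa in UTC: 08:00-13:00, 16:15-18:15 (add 4h to convert from UTC-4).
Luca in UTC: 08:45-13:00, 14:45-18:30 (add 5h to convert from UTC-5).
Rosa in UTC: 09:00-12:30, 15:45-18:15 (add 8h to convert from UTC-8).
Leo in UTC: 08:00-10:30, 15:30-18:00 (subtract 5h to convert from UTC+5).
Priya in UTC: 08:00-10:45, 13:45-18:15 (add 5h to convert from UTC-5).
Freya in UTC: 09:15-11:00, 14:45-18:00, 18:45-19:00 (add 4h to convert from UTC-4).
Noa ∩ Luca: 08:45-13:00, 16:15-18:15.
Noa ∩ Luca ∩ Rosa: 09:00-12:30, 16:15-18:15.
Noa ∩ Luca ∩ Rosa ∩ Leo: 09:00-10:30, 16:15-18:00.
Noa ∩ Luca ∩ Rosa ∩ Leo ∩ Priya: 09:00-10:30, 16:15-18:00.
Noa ∩ Luca ∩ Rosa ∩ Leo ∩ Priya ∩ Freya: 09:15-10:30, 16:15-18:00.

09:15-10:30, 16:15-18:00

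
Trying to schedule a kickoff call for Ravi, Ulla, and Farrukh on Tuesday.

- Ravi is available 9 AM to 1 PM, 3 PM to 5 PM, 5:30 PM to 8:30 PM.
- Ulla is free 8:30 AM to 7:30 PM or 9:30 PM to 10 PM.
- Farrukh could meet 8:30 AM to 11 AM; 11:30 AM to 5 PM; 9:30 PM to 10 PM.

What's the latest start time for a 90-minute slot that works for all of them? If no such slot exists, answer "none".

15:30

Ravi ∩ Ulla: 09:00-13:00, 15:00-17:00, 17:30-19:30.
Ravi ∩ Ulla ∩ Farrukh: 09:00-11:00, 11:30-13:00, 15:00-17:00.
So the common availability across everyone is 09:00-11:00, 11:30-13:00, 15:00-17:00.
The last common window of at least 90 minutes is 15:00-17:00; a 90-minute meeting can start as late as 15:30 and still end by 17:00.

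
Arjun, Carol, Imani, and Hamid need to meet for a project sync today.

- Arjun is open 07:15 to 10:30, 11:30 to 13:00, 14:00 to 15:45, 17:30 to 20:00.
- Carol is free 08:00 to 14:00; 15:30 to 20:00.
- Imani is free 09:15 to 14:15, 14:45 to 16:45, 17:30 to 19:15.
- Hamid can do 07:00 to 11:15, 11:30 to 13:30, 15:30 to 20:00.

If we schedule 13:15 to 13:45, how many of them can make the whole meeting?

2

Carol and Imani can make the full 13:15-13:45 slot — that's 2.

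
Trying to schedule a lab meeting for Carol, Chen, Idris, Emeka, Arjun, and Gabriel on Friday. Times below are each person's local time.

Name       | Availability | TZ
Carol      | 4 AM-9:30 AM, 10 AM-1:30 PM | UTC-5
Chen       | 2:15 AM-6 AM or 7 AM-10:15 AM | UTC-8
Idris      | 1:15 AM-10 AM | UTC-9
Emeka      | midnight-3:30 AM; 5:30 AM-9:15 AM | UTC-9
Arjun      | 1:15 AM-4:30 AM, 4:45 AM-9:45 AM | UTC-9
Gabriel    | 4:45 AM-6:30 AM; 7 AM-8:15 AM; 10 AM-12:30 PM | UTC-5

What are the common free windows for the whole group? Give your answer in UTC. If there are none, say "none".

10:15-11:30, 12:00-12:30, 15:00-17:30

Carol in UTC: 09:00-14:30, 15:00-18:30 (add 5h to convert from UTC-5).
Chen in UTC: 10:15-14:00, 15:00-18:15 (add 8h to convert from UTC-8).
Idris in UTC: 10:15-19:00 (add 9h to convert from UTC-9).
Emeka in UTC: 09:00-12:30, 14:30-18:15 (add 9h to convert from UTC-9).
Arjun in UTC: 10:15-13:30, 13:45-18:45 (add 9h to convert from UTC-9).
Gabriel in UTC: 09:45-11:30, 12:00-13:15, 15:00-17:30 (add 5h to convert from UTC-5).
Carol ∩ Chen: 10:15-14:00, 15:00-18:15.
Carol ∩ Chen ∩ Idris: 10:15-14:00, 15:00-18:15.
Carol ∩ Chen ∩ Idris ∩ Emeka: 10:15-12:30, 15:00-18:15.
Carol ∩ Chen ∩ Idris ∩ Emeka ∩ Arjun: 10:15-12:30, 15:00-18:15.
Carol ∩ Chen ∩ Idris ∩ Emeka ∩ Arjun ∩ Gabriel: 10:15-11:30, 12:00-12:30, 15:00-17:30.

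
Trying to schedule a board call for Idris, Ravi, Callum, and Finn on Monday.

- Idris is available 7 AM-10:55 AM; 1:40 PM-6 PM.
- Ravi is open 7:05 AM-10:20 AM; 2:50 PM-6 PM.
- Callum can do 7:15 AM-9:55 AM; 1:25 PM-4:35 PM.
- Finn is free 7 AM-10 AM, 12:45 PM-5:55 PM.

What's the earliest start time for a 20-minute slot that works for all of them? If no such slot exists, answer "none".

Idris ∩ Ravi: 07:05-10:20, 14:50-18:00.
Idris ∩ Ravi ∩ Callum: 07:15-09:55, 14:50-16:35.
Idris ∩ Ravi ∩ Callum ∩ Finn: 07:15-09:55, 14:50-16:35.
Those are the intersection windows.
The first common window of at least 20 minutes is 07:15-09:55, so the earliest start is 07:15.

07:15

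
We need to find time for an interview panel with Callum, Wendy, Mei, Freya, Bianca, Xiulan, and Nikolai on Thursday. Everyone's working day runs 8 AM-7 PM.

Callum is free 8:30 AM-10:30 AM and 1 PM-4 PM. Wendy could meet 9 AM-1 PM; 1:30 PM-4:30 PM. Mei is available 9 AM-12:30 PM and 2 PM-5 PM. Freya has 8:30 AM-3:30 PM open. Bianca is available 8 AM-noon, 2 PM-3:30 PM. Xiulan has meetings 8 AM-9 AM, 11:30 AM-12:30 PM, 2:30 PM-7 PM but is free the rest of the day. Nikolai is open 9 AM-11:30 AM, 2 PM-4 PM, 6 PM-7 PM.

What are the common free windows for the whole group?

Callum free: 08:30-10:30, 13:00-16:00.
Wendy free: 09:00-13:00, 13:30-16:30.
Mei free: 09:00-12:30, 14:00-17:00.
Freya free: 08:30-15:30.
Bianca free: 08:00-12:00, 14:00-15:30.
Xiulan free: 09:00-11:30, 12:30-14:30 (invert busy blocks within the working day).
Nikolai free: 09:00-11:30, 14:00-16:00, 18:00-19:00.
Callum ∩ Wendy: 09:00-10:30, 13:30-16:00.
Callum ∩ Wendy ∩ Mei: 09:00-10:30, 14:00-16:00.
Callum ∩ Wendy ∩ Mei ∩ Freya: 09:00-10:30, 14:00-15:30.
Callum ∩ Wendy ∩ Mei ∩ Freya ∩ Bianca: 09:00-10:30, 14:00-15:30.
Callum ∩ Wendy ∩ Mei ∩ Freya ∩ Bianca ∩ Xiulan: 09:00-10:30, 14:00-14:30.
Callum ∩ Wendy ∩ Mei ∩ Freya ∩ Bianca ∩ Xiulan ∩ Nikolai: 09:00-10:30, 14:00-14:30.

09:00-10:30, 14:00-14:30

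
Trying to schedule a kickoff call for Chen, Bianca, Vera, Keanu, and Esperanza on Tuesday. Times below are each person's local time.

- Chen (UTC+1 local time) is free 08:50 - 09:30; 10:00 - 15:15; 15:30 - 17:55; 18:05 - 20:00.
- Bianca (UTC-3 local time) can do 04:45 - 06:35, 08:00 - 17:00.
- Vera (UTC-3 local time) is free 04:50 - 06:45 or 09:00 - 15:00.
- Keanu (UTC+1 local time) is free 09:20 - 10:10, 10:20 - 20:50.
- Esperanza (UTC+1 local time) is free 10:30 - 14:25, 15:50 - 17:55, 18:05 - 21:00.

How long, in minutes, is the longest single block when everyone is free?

125

Chen in UTC: 07:50-08:30, 09:00-14:15, 14:30-16:55, 17:05-19:00 (subtract 1h to convert from UTC+1).
Bianca in UTC: 07:45-09:35, 11:00-20:00 (add 3h to convert from UTC-3).
Vera in UTC: 07:50-09:45, 12:00-18:00 (add 3h to convert from UTC-3).
Keanu in UTC: 08:20-09:10, 09:20-19:50 (subtract 1h to convert from UTC+1).
Esperanza in UTC: 09:30-13:25, 14:50-16:55, 17:05-20:00 (subtract 1h to convert from UTC+1).
Chen ∩ Bianca: 07:50-08:30, 09:00-09:35, 11:00-14:15, 14:30-16:55, 17:05-19:00.
Chen ∩ Bianca ∩ Vera: 07:50-08:30, 09:00-09:35, 12:00-14:15, 14:30-16:55, 17:05-18:00.
Chen ∩ Bianca ∩ Vera ∩ Keanu: 08:20-08:30, 09:00-09:10, 09:20-09:35, 12:00-14:15, 14:30-16:55, 17:05-18:00.
Chen ∩ Bianca ∩ Vera ∩ Keanu ∩ Esperanza: 09:30-09:35, 12:00-13:25, 14:50-16:55, 17:05-18:00.
So the common availability across everyone is 09:30-09:35, 12:00-13:25, 14:50-16:55, 17:05-18:00.
The longest is 14:50-16:55 at 125 minutes.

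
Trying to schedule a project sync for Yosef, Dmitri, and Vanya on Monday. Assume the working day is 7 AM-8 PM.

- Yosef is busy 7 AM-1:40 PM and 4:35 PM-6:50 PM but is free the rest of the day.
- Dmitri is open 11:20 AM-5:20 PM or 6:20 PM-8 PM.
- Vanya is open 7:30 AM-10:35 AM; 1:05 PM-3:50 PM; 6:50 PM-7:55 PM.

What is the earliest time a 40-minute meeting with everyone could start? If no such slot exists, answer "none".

13:40

Yosef free: 13:40-16:35, 18:50-20:00 (invert busy blocks within the working day).
Dmitri free: 11:20-17:20, 18:20-20:00.
Vanya free: 07:30-10:35, 13:05-15:50, 18:50-19:55.
Yosef ∩ Dmitri: 13:40-16:35, 18:50-20:00.
Yosef ∩ Dmitri ∩ Vanya: 13:40-15:50, 18:50-19:55.
The first common window of at least 40 minutes is 13:40-15:50, so the earliest start is 13:40.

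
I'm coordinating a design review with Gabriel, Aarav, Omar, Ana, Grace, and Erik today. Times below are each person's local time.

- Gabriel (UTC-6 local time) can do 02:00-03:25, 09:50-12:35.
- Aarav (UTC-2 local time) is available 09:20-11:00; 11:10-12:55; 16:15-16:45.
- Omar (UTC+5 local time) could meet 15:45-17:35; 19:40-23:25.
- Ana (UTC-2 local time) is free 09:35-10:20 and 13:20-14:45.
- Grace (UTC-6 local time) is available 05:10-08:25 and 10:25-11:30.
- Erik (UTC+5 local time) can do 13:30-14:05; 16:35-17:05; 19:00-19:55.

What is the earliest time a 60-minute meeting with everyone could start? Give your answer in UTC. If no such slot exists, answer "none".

Gabriel in UTC: 08:00-09:25, 15:50-18:35 (add 6h to convert from UTC-6).
Aarav in UTC: 11:20-13:00, 13:10-14:55, 18:15-18:45 (add 2h to convert from UTC-2).
Omar in UTC: 10:45-12:35, 14:40-18:25 (subtract 5h to convert from UTC+5).
Ana in UTC: 11:35-12:20, 15:20-16:45 (add 2h to convert from UTC-2).
Grace in UTC: 11:10-14:25, 16:25-17:30 (add 6h to convert from UTC-6).
Erik in UTC: 08:30-09:05, 11:35-12:05, 14:00-14:55 (subtract 5h to convert from UTC+5).
Gabriel ∩ Aarav: 18:15-18:35.
Gabriel ∩ Aarav ∩ Omar: 18:15-18:25.
Gabriel ∩ Aarav ∩ Omar ∩ Ana: ∅.
Gabriel ∩ Aarav ∩ Omar ∩ Ana ∩ Grace: ∅.
Gabriel ∩ Aarav ∩ Omar ∩ Ana ∩ Grace ∩ Erik: ∅.
There is no time when everyone is free.
No common window is at least 60 minutes long.

none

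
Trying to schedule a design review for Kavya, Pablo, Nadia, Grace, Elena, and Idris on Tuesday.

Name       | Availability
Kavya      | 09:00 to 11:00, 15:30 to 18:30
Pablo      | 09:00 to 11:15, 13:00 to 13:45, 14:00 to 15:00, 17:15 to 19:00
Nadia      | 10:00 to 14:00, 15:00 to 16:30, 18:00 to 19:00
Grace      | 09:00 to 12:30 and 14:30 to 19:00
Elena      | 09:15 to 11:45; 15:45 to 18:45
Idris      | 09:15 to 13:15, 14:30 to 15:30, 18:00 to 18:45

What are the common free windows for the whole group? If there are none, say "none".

10:00-11:00, 18:00-18:30

Kavya ∩ Pablo: 09:00-11:00, 17:15-18:30.
Kavya ∩ Pablo ∩ Nadia: 10:00-11:00, 18:00-18:30.
Kavya ∩ Pablo ∩ Nadia ∩ Grace: 10:00-11:00, 18:00-18:30.
Kavya ∩ Pablo ∩ Nadia ∩ Grace ∩ Elena: 10:00-11:00, 18:00-18:30.
Kavya ∩ Pablo ∩ Nadia ∩ Grace ∩ Elena ∩ Idris: 10:00-11:00, 18:00-18:30.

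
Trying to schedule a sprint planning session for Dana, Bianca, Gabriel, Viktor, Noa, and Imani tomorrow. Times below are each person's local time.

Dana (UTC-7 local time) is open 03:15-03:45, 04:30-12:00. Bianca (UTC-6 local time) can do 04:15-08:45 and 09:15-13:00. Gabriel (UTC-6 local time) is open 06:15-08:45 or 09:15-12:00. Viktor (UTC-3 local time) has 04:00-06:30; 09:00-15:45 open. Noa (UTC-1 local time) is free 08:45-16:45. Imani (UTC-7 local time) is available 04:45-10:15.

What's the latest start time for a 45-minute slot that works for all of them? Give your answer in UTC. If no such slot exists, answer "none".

Dana in UTC: 10:15-10:45, 11:30-19:00 (add 7h to convert from UTC-7).
Bianca in UTC: 10:15-14:45, 15:15-19:00 (add 6h to convert from UTC-6).
Gabriel in UTC: 12:15-14:45, 15:15-18:00 (add 6h to convert from UTC-6).
Viktor in UTC: 07:00-09:30, 12:00-18:45 (add 3h to convert from UTC-3).
Noa in UTC: 09:45-17:45 (add 1h to convert from UTC-1).
Imani in UTC: 11:45-17:15 (add 7h to convert from UTC-7).
Dana ∩ Bianca: 10:15-10:45, 11:30-14:45, 15:15-19:00.
Dana ∩ Bianca ∩ Gabriel: 12:15-14:45, 15:15-18:00.
Dana ∩ Bianca ∩ Gabriel ∩ Viktor: 12:15-14:45, 15:15-18:00.
Dana ∩ Bianca ∩ Gabriel ∩ Viktor ∩ Noa: 12:15-14:45, 15:15-17:45.
Dana ∩ Bianca ∩ Gabriel ∩ Viktor ∩ Noa ∩ Imani: 12:15-14:45, 15:15-17:15.
The last common window of at least 45 minutes is 15:15-17:15; a 45-minute meeting can start as late as 16:30 and still end by 17:15.

16:30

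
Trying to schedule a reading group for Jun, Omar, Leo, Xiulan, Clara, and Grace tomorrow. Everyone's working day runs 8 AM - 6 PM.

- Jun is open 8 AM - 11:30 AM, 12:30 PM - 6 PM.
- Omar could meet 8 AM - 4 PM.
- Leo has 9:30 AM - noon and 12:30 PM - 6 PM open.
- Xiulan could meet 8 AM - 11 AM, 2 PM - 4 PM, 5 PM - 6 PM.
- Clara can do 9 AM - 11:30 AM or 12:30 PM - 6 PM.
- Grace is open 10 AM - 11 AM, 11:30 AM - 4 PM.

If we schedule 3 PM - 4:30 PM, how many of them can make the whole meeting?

3

Jun, Leo, and Clara can make the full 15:00-16:30 slot — that's 3.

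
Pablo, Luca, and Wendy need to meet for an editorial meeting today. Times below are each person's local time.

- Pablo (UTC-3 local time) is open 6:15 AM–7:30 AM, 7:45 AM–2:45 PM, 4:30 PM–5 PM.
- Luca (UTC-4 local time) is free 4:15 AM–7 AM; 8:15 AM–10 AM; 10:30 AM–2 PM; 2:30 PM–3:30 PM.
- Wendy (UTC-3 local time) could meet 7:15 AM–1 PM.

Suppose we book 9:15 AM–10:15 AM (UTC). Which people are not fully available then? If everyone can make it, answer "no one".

Pablo in UTC: 09:15-10:30, 10:45-17:45, 19:30-20:00 (add 3h to convert from UTC-3).
Luca in UTC: 08:15-11:00, 12:15-14:00, 14:30-18:00, 18:30-19:30 (add 4h to convert from UTC-4).
Wendy in UTC: 10:15-16:00 (add 3h to convert from UTC-3).
Pablo: free for 09:15-10:15. Luca: free for 09:15-10:15. Wendy: not fully free for 09:15-10:15.

Wendy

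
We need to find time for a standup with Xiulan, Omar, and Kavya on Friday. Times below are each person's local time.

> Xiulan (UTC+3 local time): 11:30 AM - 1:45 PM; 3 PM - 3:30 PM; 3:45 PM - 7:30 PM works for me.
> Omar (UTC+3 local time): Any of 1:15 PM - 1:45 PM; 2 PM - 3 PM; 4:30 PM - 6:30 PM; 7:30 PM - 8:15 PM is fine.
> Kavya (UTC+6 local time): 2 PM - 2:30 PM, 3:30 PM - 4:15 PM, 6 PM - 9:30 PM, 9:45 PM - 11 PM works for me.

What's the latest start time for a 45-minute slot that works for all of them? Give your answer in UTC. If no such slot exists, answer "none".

Xiulan in UTC: 08:30-10:45, 12:00-12:30, 12:45-16:30 (subtract 3h to convert from UTC+3).
Omar in UTC: 10:15-10:45, 11:00-12:00, 13:30-15:30, 16:30-17:15 (subtract 3h to convert from UTC+3).
Kavya in UTC: 08:00-08:30, 09:30-10:15, 12:00-15:30, 15:45-17:00 (subtract 6h to convert from UTC+6).
Xiulan ∩ Omar: 10:15-10:45, 13:30-15:30.
Xiulan ∩ Omar ∩ Kavya: 13:30-15:30.
The last common window of at least 45 minutes is 13:30-15:30; a 45-minute meeting can start as late as 14:45 and still end by 15:30.

14:45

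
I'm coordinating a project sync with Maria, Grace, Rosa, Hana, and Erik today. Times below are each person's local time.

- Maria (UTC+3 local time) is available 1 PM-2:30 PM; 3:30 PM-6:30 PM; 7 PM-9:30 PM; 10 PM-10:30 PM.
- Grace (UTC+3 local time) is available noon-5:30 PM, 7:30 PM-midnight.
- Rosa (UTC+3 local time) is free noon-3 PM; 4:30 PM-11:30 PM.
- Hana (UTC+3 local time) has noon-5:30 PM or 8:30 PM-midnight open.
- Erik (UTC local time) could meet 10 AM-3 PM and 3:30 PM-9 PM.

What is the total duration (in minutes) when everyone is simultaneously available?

Maria in UTC: 10:00-11:30, 12:30-15:30, 16:00-18:30, 19:00-19:30 (subtract 3h to convert from UTC+3).
Grace in UTC: 09:00-14:30, 16:30-21:00 (subtract 3h to convert from UTC+3).
Rosa in UTC: 09:00-12:00, 13:30-20:30 (subtract 3h to convert from UTC+3).
Hana in UTC: 09:00-14:30, 17:30-21:00 (subtract 3h to convert from UTC+3).
Erik in UTC: 10:00-15:00, 15:30-21:00.
Maria ∩ Grace: 10:00-11:30, 12:30-14:30, 16:30-18:30, 19:00-19:30.
Maria ∩ Grace ∩ Rosa: 10:00-11:30, 13:30-14:30, 16:30-18:30, 19:00-19:30.
Maria ∩ Grace ∩ Rosa ∩ Hana: 10:00-11:30, 13:30-14:30, 17:30-18:30, 19:00-19:30.
Maria ∩ Grace ∩ Rosa ∩ Hana ∩ Erik: 10:00-11:30, 13:30-14:30, 17:30-18:30, 19:00-19:30.
Summing the common windows: 90 + 60 + 60 + 30 = 240 minutes.

240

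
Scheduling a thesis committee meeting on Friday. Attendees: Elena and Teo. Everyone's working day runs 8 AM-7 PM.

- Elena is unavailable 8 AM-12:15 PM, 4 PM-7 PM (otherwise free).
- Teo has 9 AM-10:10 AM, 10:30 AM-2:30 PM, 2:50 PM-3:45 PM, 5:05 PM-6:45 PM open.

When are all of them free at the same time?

12:15-14:30, 14:50-15:45

Elena free: 12:15-16:00 (invert busy blocks within the working day).
Teo free: 09:00-10:10, 10:30-14:30, 14:50-15:45, 17:05-18:45.
Elena ∩ Teo: 12:15-14:30, 14:50-15:45.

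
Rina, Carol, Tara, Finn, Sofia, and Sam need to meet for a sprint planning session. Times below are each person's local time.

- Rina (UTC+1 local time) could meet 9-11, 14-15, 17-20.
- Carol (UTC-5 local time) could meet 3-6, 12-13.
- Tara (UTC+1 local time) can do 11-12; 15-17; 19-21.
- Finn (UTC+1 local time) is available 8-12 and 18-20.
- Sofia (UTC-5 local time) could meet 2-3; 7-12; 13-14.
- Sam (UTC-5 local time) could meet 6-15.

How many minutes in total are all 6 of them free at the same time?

Rina in UTC: 08:00-10:00, 13:00-14:00, 16:00-19:00 (subtract 1h to convert from UTC+1).
Carol in UTC: 08:00-11:00, 17:00-18:00 (add 5h to convert from UTC-5).
Tara in UTC: 10:00-11:00, 14:00-16:00, 18:00-20:00 (subtract 1h to convert from UTC+1).
Finn in UTC: 07:00-11:00, 17:00-19:00 (subtract 1h to convert from UTC+1).
Sofia in UTC: 07:00-08:00, 12:00-17:00, 18:00-19:00 (add 5h to convert from UTC-5).
Sam in UTC: 11:00-20:00 (add 5h to convert from UTC-5).
Rina ∩ Carol: 08:00-10:00, 17:00-18:00.
Rina ∩ Carol ∩ Tara: ∅.
Rina ∩ Carol ∩ Tara ∩ Finn: ∅.
Rina ∩ Carol ∩ Tara ∩ Finn ∩ Sofia: ∅.
Rina ∩ Carol ∩ Tara ∩ Finn ∩ Sofia ∩ Sam: ∅.
There is no time when everyone is free.
There is no common window, so the total is 0 minutes.

0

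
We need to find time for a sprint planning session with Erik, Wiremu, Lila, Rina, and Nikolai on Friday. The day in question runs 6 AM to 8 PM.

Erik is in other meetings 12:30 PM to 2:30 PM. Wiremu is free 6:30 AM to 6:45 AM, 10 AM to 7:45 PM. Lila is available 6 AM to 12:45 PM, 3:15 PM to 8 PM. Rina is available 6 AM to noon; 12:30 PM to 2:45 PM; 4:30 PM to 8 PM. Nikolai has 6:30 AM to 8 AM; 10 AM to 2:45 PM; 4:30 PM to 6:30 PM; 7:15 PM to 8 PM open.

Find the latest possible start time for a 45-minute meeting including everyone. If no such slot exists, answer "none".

Erik free: 06:00-12:30, 14:30-20:00 (invert busy blocks within the working day).
Wiremu free: 06:30-06:45, 10:00-19:45.
Lila free: 06:00-12:45, 15:15-20:00.
Rina free: 06:00-12:00, 12:30-14:45, 16:30-20:00.
Nikolai free: 06:30-08:00, 10:00-14:45, 16:30-18:30, 19:15-20:00.
Erik ∩ Wiremu: 06:30-06:45, 10:00-12:30, 14:30-19:45.
Erik ∩ Wiremu ∩ Lila: 06:30-06:45, 10:00-12:30, 15:15-19:45.
Erik ∩ Wiremu ∩ Lila ∩ Rina: 06:30-06:45, 10:00-12:00, 16:30-19:45.
Erik ∩ Wiremu ∩ Lila ∩ Rina ∩ Nikolai: 06:30-06:45, 10:00-12:00, 16:30-18:30, 19:15-19:45.
So the common availability across everyone is 06:30-06:45, 10:00-12:00, 16:30-18:30, 19:15-19:45.
The last common window of at least 45 minutes is 16:30-18:30; a 45-minute meeting can start as late as 17:45 and still end by 18:30.

17:45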